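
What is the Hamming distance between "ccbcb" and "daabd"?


Comparing "ccbcb" and "daabd" position by position:
  Position 0: 'c' vs 'd' => differ
  Position 1: 'c' vs 'a' => differ
  Position 2: 'b' vs 'a' => differ
  Position 3: 'c' vs 'b' => differ
  Position 4: 'b' vs 'd' => differ
Total differences (Hamming distance): 5

5


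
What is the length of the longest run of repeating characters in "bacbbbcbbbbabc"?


Input: "bacbbbcbbbbabc"
Scanning for longest run:
  Position 1 ('a'): new char, reset run to 1
  Position 2 ('c'): new char, reset run to 1
  Position 3 ('b'): new char, reset run to 1
  Position 4 ('b'): continues run of 'b', length=2
  Position 5 ('b'): continues run of 'b', length=3
  Position 6 ('c'): new char, reset run to 1
  Position 7 ('b'): new char, reset run to 1
  Position 8 ('b'): continues run of 'b', length=2
  Position 9 ('b'): continues run of 'b', length=3
  Position 10 ('b'): continues run of 'b', length=4
  Position 11 ('a'): new char, reset run to 1
  Position 12 ('b'): new char, reset run to 1
  Position 13 ('c'): new char, reset run to 1
Longest run: 'b' with length 4

4


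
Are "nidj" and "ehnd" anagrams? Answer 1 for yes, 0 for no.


Strings: "nidj", "ehnd"
Sorted first:  dijn
Sorted second: dehn
Differ at position 1: 'i' vs 'e' => not anagrams

0


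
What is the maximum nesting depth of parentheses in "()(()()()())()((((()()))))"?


Input: "()(()()()())()((((()()))))"
Tracking depth:
  Position 0 '(': depth becomes 1
  Position 1 ')': depth becomes 0
  Position 2 '(': depth becomes 1
  Position 3 '(': depth becomes 2
  Position 4 ')': depth becomes 1
  Position 5 '(': depth becomes 2
  Position 6 ')': depth becomes 1
  Position 7 '(': depth becomes 2
  Position 8 ')': depth becomes 1
  Position 9 '(': depth becomes 2
  Position 10 ')': depth becomes 1
  Position 11 ')': depth becomes 0
  Position 12 '(': depth becomes 1
  Position 13 ')': depth becomes 0
  Position 14 '(': depth becomes 1
  Position 15 '(': depth becomes 2
  Position 16 '(': depth becomes 3
  Position 17 '(': depth becomes 4
  Position 18 '(': depth becomes 5
  Position 19 ')': depth becomes 4
  Position 20 '(': depth becomes 5
  Position 21 ')': depth becomes 4
  Position 22 ')': depth becomes 3
  Position 23 ')': depth becomes 2
  Position 24 ')': depth becomes 1
  Position 25 ')': depth becomes 0
Maximum depth reached: 5

5


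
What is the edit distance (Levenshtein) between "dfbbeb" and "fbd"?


Computing edit distance: "dfbbeb" -> "fbd"
DP table:
           f    b    d
      0    1    2    3
  d   1    1    2    2
  f   2    1    2    3
  b   3    2    1    2
  b   4    3    2    2
  e   5    4    3    3
  b   6    5    4    4
Edit distance = dp[6][3] = 4

4


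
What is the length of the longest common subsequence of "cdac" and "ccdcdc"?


LCS of "cdac" and "ccdcdc"
DP table:
           c    c    d    c    d    c
      0    0    0    0    0    0    0
  c   0    1    1    1    1    1    1
  d   0    1    1    2    2    2    2
  a   0    1    1    2    2    2    2
  c   0    1    2    2    3    3    3
LCS length = dp[4][6] = 3

3


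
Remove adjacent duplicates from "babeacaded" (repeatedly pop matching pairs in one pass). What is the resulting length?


Input: babeacaded
Stack-based adjacent duplicate removal:
  Read 'b': push. Stack: b
  Read 'a': push. Stack: ba
  Read 'b': push. Stack: bab
  Read 'e': push. Stack: babe
  Read 'a': push. Stack: babea
  Read 'c': push. Stack: babeac
  Read 'a': push. Stack: babeaca
  Read 'd': push. Stack: babeacad
  Read 'e': push. Stack: babeacade
  Read 'd': push. Stack: babeacaded
Final stack: "babeacaded" (length 10)

10


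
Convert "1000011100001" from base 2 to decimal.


Input: "1000011100001" in base 2
Positional expansion:
  Digit '1' (value 1) x 2^12 = 4096
  Digit '0' (value 0) x 2^11 = 0
  Digit '0' (value 0) x 2^10 = 0
  Digit '0' (value 0) x 2^9 = 0
  Digit '0' (value 0) x 2^8 = 0
  Digit '1' (value 1) x 2^7 = 128
  Digit '1' (value 1) x 2^6 = 64
  Digit '1' (value 1) x 2^5 = 32
  Digit '0' (value 0) x 2^4 = 0
  Digit '0' (value 0) x 2^3 = 0
  Digit '0' (value 0) x 2^2 = 0
  Digit '0' (value 0) x 2^1 = 0
  Digit '1' (value 1) x 2^0 = 1
Sum = 4321

4321


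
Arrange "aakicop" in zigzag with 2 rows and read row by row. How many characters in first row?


Zigzag "aakicop" into 2 rows:
Placing characters:
  'a' => row 0
  'a' => row 1
  'k' => row 0
  'i' => row 1
  'c' => row 0
  'o' => row 1
  'p' => row 0
Rows:
  Row 0: "akcp"
  Row 1: "aio"
First row length: 4

4


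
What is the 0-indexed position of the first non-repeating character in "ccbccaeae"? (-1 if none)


Input: ccbccaeae
Character frequencies:
  'a': 2
  'b': 1
  'c': 4
  'e': 2
Scanning left to right for freq == 1:
  Position 0 ('c'): freq=4, skip
  Position 1 ('c'): freq=4, skip
  Position 2 ('b'): unique! => answer = 2

2


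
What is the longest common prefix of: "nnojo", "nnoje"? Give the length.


Words: nnojo, nnoje
  Position 0: all 'n' => match
  Position 1: all 'n' => match
  Position 2: all 'o' => match
  Position 3: all 'j' => match
  Position 4: ('o', 'e') => mismatch, stop
LCP = "nnoj" (length 4)

4


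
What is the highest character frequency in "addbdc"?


Input: addbdc
Character counts:
  'a': 1
  'b': 1
  'c': 1
  'd': 3
Maximum frequency: 3

3


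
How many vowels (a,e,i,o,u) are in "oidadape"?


Input: oidadape
Checking each character:
  'o' at position 0: vowel (running total: 1)
  'i' at position 1: vowel (running total: 2)
  'd' at position 2: consonant
  'a' at position 3: vowel (running total: 3)
  'd' at position 4: consonant
  'a' at position 5: vowel (running total: 4)
  'p' at position 6: consonant
  'e' at position 7: vowel (running total: 5)
Total vowels: 5

5


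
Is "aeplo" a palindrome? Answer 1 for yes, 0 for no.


Input: aeplo
Reversed: olpea
  Compare pos 0 ('a') with pos 4 ('o'): MISMATCH
  Compare pos 1 ('e') with pos 3 ('l'): MISMATCH
Result: not a palindrome

0


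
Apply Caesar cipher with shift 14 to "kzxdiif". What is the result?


Caesar cipher: shift "kzxdiif" by 14
  'k' (pos 10) + 14 = pos 24 = 'y'
  'z' (pos 25) + 14 = pos 13 = 'n'
  'x' (pos 23) + 14 = pos 11 = 'l'
  'd' (pos 3) + 14 = pos 17 = 'r'
  'i' (pos 8) + 14 = pos 22 = 'w'
  'i' (pos 8) + 14 = pos 22 = 'w'
  'f' (pos 5) + 14 = pos 19 = 't'
Result: ynlrwwt

ynlrwwt


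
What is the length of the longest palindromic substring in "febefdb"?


Input: "febefdb"
Checking substrings for palindromes:
  [0:5] "febef" (len 5) => palindrome
  [1:4] "ebe" (len 3) => palindrome
Longest palindromic substring: "febef" with length 5

5


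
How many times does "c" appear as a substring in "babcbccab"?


Searching for "c" in "babcbccab"
Scanning each position:
  Position 0: "b" => no
  Position 1: "a" => no
  Position 2: "b" => no
  Position 3: "c" => MATCH
  Position 4: "b" => no
  Position 5: "c" => MATCH
  Position 6: "c" => MATCH
  Position 7: "a" => no
  Position 8: "b" => no
Total occurrences: 3

3


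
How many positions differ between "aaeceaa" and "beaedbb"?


Comparing "aaeceaa" and "beaedbb" position by position:
  Position 0: 'a' vs 'b' => DIFFER
  Position 1: 'a' vs 'e' => DIFFER
  Position 2: 'e' vs 'a' => DIFFER
  Position 3: 'c' vs 'e' => DIFFER
  Position 4: 'e' vs 'd' => DIFFER
  Position 5: 'a' vs 'b' => DIFFER
  Position 6: 'a' vs 'b' => DIFFER
Positions that differ: 7

7


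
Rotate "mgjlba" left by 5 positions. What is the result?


Input: "mgjlba", rotate left by 5
First 5 characters: "mgjlb"
Remaining characters: "a"
Concatenate remaining + first: "a" + "mgjlb" = "amgjlb"

amgjlb


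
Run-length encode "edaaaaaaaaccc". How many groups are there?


Input: edaaaaaaaaccc
Scanning for consecutive runs:
  Group 1: 'e' x 1 (positions 0-0)
  Group 2: 'd' x 1 (positions 1-1)
  Group 3: 'a' x 8 (positions 2-9)
  Group 4: 'c' x 3 (positions 10-12)
Total groups: 4

4


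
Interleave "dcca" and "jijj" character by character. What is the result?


Interleaving "dcca" and "jijj":
  Position 0: 'd' from first, 'j' from second => "dj"
  Position 1: 'c' from first, 'i' from second => "ci"
  Position 2: 'c' from first, 'j' from second => "cj"
  Position 3: 'a' from first, 'j' from second => "aj"
Result: djcicjaj

djcicjaj


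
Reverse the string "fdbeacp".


Input: fdbeacp
Reading characters right to left:
  Position 6: 'p'
  Position 5: 'c'
  Position 4: 'a'
  Position 3: 'e'
  Position 2: 'b'
  Position 1: 'd'
  Position 0: 'f'
Reversed: pcaebdf

pcaebdf


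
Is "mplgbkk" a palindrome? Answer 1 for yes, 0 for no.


Input: mplgbkk
Reversed: kkbglpm
  Compare pos 0 ('m') with pos 6 ('k'): MISMATCH
  Compare pos 1 ('p') with pos 5 ('k'): MISMATCH
  Compare pos 2 ('l') with pos 4 ('b'): MISMATCH
Result: not a palindrome

0


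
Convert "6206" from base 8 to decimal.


Input: "6206" in base 8
Positional expansion:
  Digit '6' (value 6) x 8^3 = 3072
  Digit '2' (value 2) x 8^2 = 128
  Digit '0' (value 0) x 8^1 = 0
  Digit '6' (value 6) x 8^0 = 6
Sum = 3206

3206


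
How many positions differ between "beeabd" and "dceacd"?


Comparing "beeabd" and "dceacd" position by position:
  Position 0: 'b' vs 'd' => DIFFER
  Position 1: 'e' vs 'c' => DIFFER
  Position 2: 'e' vs 'e' => same
  Position 3: 'a' vs 'a' => same
  Position 4: 'b' vs 'c' => DIFFER
  Position 5: 'd' vs 'd' => same
Positions that differ: 3

3


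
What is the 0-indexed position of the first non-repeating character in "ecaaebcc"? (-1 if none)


Input: ecaaebcc
Character frequencies:
  'a': 2
  'b': 1
  'c': 3
  'e': 2
Scanning left to right for freq == 1:
  Position 0 ('e'): freq=2, skip
  Position 1 ('c'): freq=3, skip
  Position 2 ('a'): freq=2, skip
  Position 3 ('a'): freq=2, skip
  Position 4 ('e'): freq=2, skip
  Position 5 ('b'): unique! => answer = 5

5


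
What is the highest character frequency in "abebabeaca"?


Input: abebabeaca
Character counts:
  'a': 4
  'b': 3
  'c': 1
  'e': 2
Maximum frequency: 4

4


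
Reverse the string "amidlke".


Input: amidlke
Reading characters right to left:
  Position 6: 'e'
  Position 5: 'k'
  Position 4: 'l'
  Position 3: 'd'
  Position 2: 'i'
  Position 1: 'm'
  Position 0: 'a'
Reversed: ekldima

ekldima


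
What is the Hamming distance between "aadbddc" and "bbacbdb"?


Comparing "aadbddc" and "bbacbdb" position by position:
  Position 0: 'a' vs 'b' => differ
  Position 1: 'a' vs 'b' => differ
  Position 2: 'd' vs 'a' => differ
  Position 3: 'b' vs 'c' => differ
  Position 4: 'd' vs 'b' => differ
  Position 5: 'd' vs 'd' => same
  Position 6: 'c' vs 'b' => differ
Total differences (Hamming distance): 6

6


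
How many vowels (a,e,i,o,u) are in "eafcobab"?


Input: eafcobab
Checking each character:
  'e' at position 0: vowel (running total: 1)
  'a' at position 1: vowel (running total: 2)
  'f' at position 2: consonant
  'c' at position 3: consonant
  'o' at position 4: vowel (running total: 3)
  'b' at position 5: consonant
  'a' at position 6: vowel (running total: 4)
  'b' at position 7: consonant
Total vowels: 4

4


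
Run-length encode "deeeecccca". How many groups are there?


Input: deeeecccca
Scanning for consecutive runs:
  Group 1: 'd' x 1 (positions 0-0)
  Group 2: 'e' x 4 (positions 1-4)
  Group 3: 'c' x 4 (positions 5-8)
  Group 4: 'a' x 1 (positions 9-9)
Total groups: 4

4


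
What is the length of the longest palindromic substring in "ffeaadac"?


Input: "ffeaadac"
Checking substrings for palindromes:
  [4:7] "ada" (len 3) => palindrome
  [0:2] "ff" (len 2) => palindrome
  [3:5] "aa" (len 2) => palindrome
Longest palindromic substring: "ada" with length 3

3


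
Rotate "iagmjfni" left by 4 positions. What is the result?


Input: "iagmjfni", rotate left by 4
First 4 characters: "iagm"
Remaining characters: "jfni"
Concatenate remaining + first: "jfni" + "iagm" = "jfniiagm"

jfniiagm


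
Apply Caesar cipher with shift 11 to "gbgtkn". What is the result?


Caesar cipher: shift "gbgtkn" by 11
  'g' (pos 6) + 11 = pos 17 = 'r'
  'b' (pos 1) + 11 = pos 12 = 'm'
  'g' (pos 6) + 11 = pos 17 = 'r'
  't' (pos 19) + 11 = pos 4 = 'e'
  'k' (pos 10) + 11 = pos 21 = 'v'
  'n' (pos 13) + 11 = pos 24 = 'y'
Result: rmrevy

rmrevy


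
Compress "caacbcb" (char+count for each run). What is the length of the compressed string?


Input: caacbcb
Runs:
  'c' x 1 => "c1"
  'a' x 2 => "a2"
  'c' x 1 => "c1"
  'b' x 1 => "b1"
  'c' x 1 => "c1"
  'b' x 1 => "b1"
Compressed: "c1a2c1b1c1b1"
Compressed length: 12

12


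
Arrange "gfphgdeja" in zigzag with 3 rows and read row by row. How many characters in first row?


Zigzag "gfphgdeja" into 3 rows:
Placing characters:
  'g' => row 0
  'f' => row 1
  'p' => row 2
  'h' => row 1
  'g' => row 0
  'd' => row 1
  'e' => row 2
  'j' => row 1
  'a' => row 0
Rows:
  Row 0: "gga"
  Row 1: "fhdj"
  Row 2: "pe"
First row length: 3

3


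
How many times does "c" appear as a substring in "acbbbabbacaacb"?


Searching for "c" in "acbbbabbacaacb"
Scanning each position:
  Position 0: "a" => no
  Position 1: "c" => MATCH
  Position 2: "b" => no
  Position 3: "b" => no
  Position 4: "b" => no
  Position 5: "a" => no
  Position 6: "b" => no
  Position 7: "b" => no
  Position 8: "a" => no
  Position 9: "c" => MATCH
  Position 10: "a" => no
  Position 11: "a" => no
  Position 12: "c" => MATCH
  Position 13: "b" => no
Total occurrences: 3

3


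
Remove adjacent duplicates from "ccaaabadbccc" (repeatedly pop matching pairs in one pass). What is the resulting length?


Input: ccaaabadbccc
Stack-based adjacent duplicate removal:
  Read 'c': push. Stack: c
  Read 'c': matches stack top 'c' => pop. Stack: (empty)
  Read 'a': push. Stack: a
  Read 'a': matches stack top 'a' => pop. Stack: (empty)
  Read 'a': push. Stack: a
  Read 'b': push. Stack: ab
  Read 'a': push. Stack: aba
  Read 'd': push. Stack: abad
  Read 'b': push. Stack: abadb
  Read 'c': push. Stack: abadbc
  Read 'c': matches stack top 'c' => pop. Stack: abadb
  Read 'c': push. Stack: abadbc
Final stack: "abadbc" (length 6)

6


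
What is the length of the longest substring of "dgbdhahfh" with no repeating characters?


Input: "dgbdhahfh"
Sliding window (track last position of each char):
  Position 0 ('d'): window [0,0] length 1 -- new best
  Position 1 ('g'): window [0,1] length 2 -- new best
  Position 2 ('b'): window [0,2] length 3 -- new best
  Position 3 ('d'): repeat (last at 0), move window start to 1
  Position 3 ('d'): window [1,3] length 3
  Position 4 ('h'): window [1,4] length 4 -- new best
  Position 5 ('a'): window [1,5] length 5 -- new best
  Position 6 ('h'): repeat (last at 4), move window start to 5
  Position 6 ('h'): window [5,6] length 2
  Position 7 ('f'): window [5,7] length 3
  Position 8 ('h'): repeat (last at 6), move window start to 7
  Position 8 ('h'): window [7,8] length 2
Longest substring with no repeats: "gbdha" with length 5

5


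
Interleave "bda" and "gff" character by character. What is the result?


Interleaving "bda" and "gff":
  Position 0: 'b' from first, 'g' from second => "bg"
  Position 1: 'd' from first, 'f' from second => "df"
  Position 2: 'a' from first, 'f' from second => "af"
Result: bgdfaf

bgdfaf


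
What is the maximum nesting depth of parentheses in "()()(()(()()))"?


Input: "()()(()(()()))"
Tracking depth:
  Position 0 '(': depth becomes 1
  Position 1 ')': depth becomes 0
  Position 2 '(': depth becomes 1
  Position 3 ')': depth becomes 0
  Position 4 '(': depth becomes 1
  Position 5 '(': depth becomes 2
  Position 6 ')': depth becomes 1
  Position 7 '(': depth becomes 2
  Position 8 '(': depth becomes 3
  Position 9 ')': depth becomes 2
  Position 10 '(': depth becomes 3
  Position 11 ')': depth becomes 2
  Position 12 ')': depth becomes 1
  Position 13 ')': depth becomes 0
Maximum depth reached: 3

3


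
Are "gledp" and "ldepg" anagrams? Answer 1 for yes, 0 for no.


Strings: "gledp", "ldepg"
Sorted first:  deglp
Sorted second: deglp
Sorted forms match => anagrams

1


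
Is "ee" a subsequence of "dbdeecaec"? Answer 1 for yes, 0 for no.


Check if "ee" is a subsequence of "dbdeecaec"
Greedy scan:
  Position 0 ('d'): no match needed
  Position 1 ('b'): no match needed
  Position 2 ('d'): no match needed
  Position 3 ('e'): matches sub[0] = 'e'
  Position 4 ('e'): matches sub[1] = 'e'
  Position 5 ('c'): no match needed
  Position 6 ('a'): no match needed
  Position 7 ('e'): no match needed
  Position 8 ('c'): no match needed
All 2 characters matched => is a subsequence

1


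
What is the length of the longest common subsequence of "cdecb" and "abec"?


LCS of "cdecb" and "abec"
DP table:
           a    b    e    c
      0    0    0    0    0
  c   0    0    0    0    1
  d   0    0    0    0    1
  e   0    0    0    1    1
  c   0    0    0    1    2
  b   0    0    1    1    2
LCS length = dp[5][4] = 2

2


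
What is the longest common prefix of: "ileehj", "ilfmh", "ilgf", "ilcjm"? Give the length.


Words: ileehj, ilfmh, ilgf, ilcjm
  Position 0: all 'i' => match
  Position 1: all 'l' => match
  Position 2: ('e', 'f', 'g', 'c') => mismatch, stop
LCP = "il" (length 2)

2


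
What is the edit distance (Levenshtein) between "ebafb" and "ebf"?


Computing edit distance: "ebafb" -> "ebf"
DP table:
           e    b    f
      0    1    2    3
  e   1    0    1    2
  b   2    1    0    1
  a   3    2    1    1
  f   4    3    2    1
  b   5    4    3    2
Edit distance = dp[5][3] = 2

2


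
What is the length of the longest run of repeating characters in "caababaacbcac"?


Input: "caababaacbcac"
Scanning for longest run:
  Position 1 ('a'): new char, reset run to 1
  Position 2 ('a'): continues run of 'a', length=2
  Position 3 ('b'): new char, reset run to 1
  Position 4 ('a'): new char, reset run to 1
  Position 5 ('b'): new char, reset run to 1
  Position 6 ('a'): new char, reset run to 1
  Position 7 ('a'): continues run of 'a', length=2
  Position 8 ('c'): new char, reset run to 1
  Position 9 ('b'): new char, reset run to 1
  Position 10 ('c'): new char, reset run to 1
  Position 11 ('a'): new char, reset run to 1
  Position 12 ('c'): new char, reset run to 1
Longest run: 'a' with length 2

2


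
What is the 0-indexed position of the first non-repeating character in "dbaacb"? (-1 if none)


Input: dbaacb
Character frequencies:
  'a': 2
  'b': 2
  'c': 1
  'd': 1
Scanning left to right for freq == 1:
  Position 0 ('d'): unique! => answer = 0

0


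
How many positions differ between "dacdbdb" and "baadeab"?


Comparing "dacdbdb" and "baadeab" position by position:
  Position 0: 'd' vs 'b' => DIFFER
  Position 1: 'a' vs 'a' => same
  Position 2: 'c' vs 'a' => DIFFER
  Position 3: 'd' vs 'd' => same
  Position 4: 'b' vs 'e' => DIFFER
  Position 5: 'd' vs 'a' => DIFFER
  Position 6: 'b' vs 'b' => same
Positions that differ: 4

4


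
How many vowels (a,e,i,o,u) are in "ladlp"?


Input: ladlp
Checking each character:
  'l' at position 0: consonant
  'a' at position 1: vowel (running total: 1)
  'd' at position 2: consonant
  'l' at position 3: consonant
  'p' at position 4: consonant
Total vowels: 1

1


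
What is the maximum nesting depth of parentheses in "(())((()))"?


Input: "(())((()))"
Tracking depth:
  Position 0 '(': depth becomes 1
  Position 1 '(': depth becomes 2
  Position 2 ')': depth becomes 1
  Position 3 ')': depth becomes 0
  Position 4 '(': depth becomes 1
  Position 5 '(': depth becomes 2
  Position 6 '(': depth becomes 3
  Position 7 ')': depth becomes 2
  Position 8 ')': depth becomes 1
  Position 9 ')': depth becomes 0
Maximum depth reached: 3

3


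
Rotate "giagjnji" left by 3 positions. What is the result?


Input: "giagjnji", rotate left by 3
First 3 characters: "gia"
Remaining characters: "gjnji"
Concatenate remaining + first: "gjnji" + "gia" = "gjnjigia"

gjnjigia


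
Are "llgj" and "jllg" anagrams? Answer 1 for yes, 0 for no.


Strings: "llgj", "jllg"
Sorted first:  gjll
Sorted second: gjll
Sorted forms match => anagrams

1


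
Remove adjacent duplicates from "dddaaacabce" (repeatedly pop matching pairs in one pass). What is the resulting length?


Input: dddaaacabce
Stack-based adjacent duplicate removal:
  Read 'd': push. Stack: d
  Read 'd': matches stack top 'd' => pop. Stack: (empty)
  Read 'd': push. Stack: d
  Read 'a': push. Stack: da
  Read 'a': matches stack top 'a' => pop. Stack: d
  Read 'a': push. Stack: da
  Read 'c': push. Stack: dac
  Read 'a': push. Stack: daca
  Read 'b': push. Stack: dacab
  Read 'c': push. Stack: dacabc
  Read 'e': push. Stack: dacabce
Final stack: "dacabce" (length 7)

7


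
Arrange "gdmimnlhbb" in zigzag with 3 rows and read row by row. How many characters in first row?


Zigzag "gdmimnlhbb" into 3 rows:
Placing characters:
  'g' => row 0
  'd' => row 1
  'm' => row 2
  'i' => row 1
  'm' => row 0
  'n' => row 1
  'l' => row 2
  'h' => row 1
  'b' => row 0
  'b' => row 1
Rows:
  Row 0: "gmb"
  Row 1: "dinhb"
  Row 2: "ml"
First row length: 3

3


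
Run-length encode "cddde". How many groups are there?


Input: cddde
Scanning for consecutive runs:
  Group 1: 'c' x 1 (positions 0-0)
  Group 2: 'd' x 3 (positions 1-3)
  Group 3: 'e' x 1 (positions 4-4)
Total groups: 3

3


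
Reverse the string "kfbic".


Input: kfbic
Reading characters right to left:
  Position 4: 'c'
  Position 3: 'i'
  Position 2: 'b'
  Position 1: 'f'
  Position 0: 'k'
Reversed: cibfk

cibfk


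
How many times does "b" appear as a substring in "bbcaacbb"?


Searching for "b" in "bbcaacbb"
Scanning each position:
  Position 0: "b" => MATCH
  Position 1: "b" => MATCH
  Position 2: "c" => no
  Position 3: "a" => no
  Position 4: "a" => no
  Position 5: "c" => no
  Position 6: "b" => MATCH
  Position 7: "b" => MATCH
Total occurrences: 4

4


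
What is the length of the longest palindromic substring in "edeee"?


Input: "edeee"
Checking substrings for palindromes:
  [0:3] "ede" (len 3) => palindrome
  [2:5] "eee" (len 3) => palindrome
  [2:4] "ee" (len 2) => palindrome
  [3:5] "ee" (len 2) => palindrome
Longest palindromic substring: "ede" with length 3

3


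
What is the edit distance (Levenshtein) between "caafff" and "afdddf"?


Computing edit distance: "caafff" -> "afdddf"
DP table:
           a    f    d    d    d    f
      0    1    2    3    4    5    6
  c   1    1    2    3    4    5    6
  a   2    1    2    3    4    5    6
  a   3    2    2    3    4    5    6
  f   4    3    2    3    4    5    5
  f   5    4    3    3    4    5    5
  f   6    5    4    4    4    5    5
Edit distance = dp[6][6] = 5

5


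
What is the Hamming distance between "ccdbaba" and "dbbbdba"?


Comparing "ccdbaba" and "dbbbdba" position by position:
  Position 0: 'c' vs 'd' => differ
  Position 1: 'c' vs 'b' => differ
  Position 2: 'd' vs 'b' => differ
  Position 3: 'b' vs 'b' => same
  Position 4: 'a' vs 'd' => differ
  Position 5: 'b' vs 'b' => same
  Position 6: 'a' vs 'a' => same
Total differences (Hamming distance): 4

4


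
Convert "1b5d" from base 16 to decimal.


Input: "1b5d" in base 16
Positional expansion:
  Digit '1' (value 1) x 16^3 = 4096
  Digit 'b' (value 11) x 16^2 = 2816
  Digit '5' (value 5) x 16^1 = 80
  Digit 'd' (value 13) x 16^0 = 13
Sum = 7005

7005


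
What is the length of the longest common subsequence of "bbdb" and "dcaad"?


LCS of "bbdb" and "dcaad"
DP table:
           d    c    a    a    d
      0    0    0    0    0    0
  b   0    0    0    0    0    0
  b   0    0    0    0    0    0
  d   0    1    1    1    1    1
  b   0    1    1    1    1    1
LCS length = dp[4][5] = 1

1


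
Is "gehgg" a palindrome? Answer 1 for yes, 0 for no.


Input: gehgg
Reversed: ggheg
  Compare pos 0 ('g') with pos 4 ('g'): match
  Compare pos 1 ('e') with pos 3 ('g'): MISMATCH
Result: not a palindrome

0


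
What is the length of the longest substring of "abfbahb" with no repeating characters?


Input: "abfbahb"
Sliding window (track last position of each char):
  Position 0 ('a'): window [0,0] length 1 -- new best
  Position 1 ('b'): window [0,1] length 2 -- new best
  Position 2 ('f'): window [0,2] length 3 -- new best
  Position 3 ('b'): repeat (last at 1), move window start to 2
  Position 3 ('b'): window [2,3] length 2
  Position 4 ('a'): window [2,4] length 3
  Position 5 ('h'): window [2,5] length 4 -- new best
  Position 6 ('b'): repeat (last at 3), move window start to 4
  Position 6 ('b'): window [4,6] length 3
Longest substring with no repeats: "fbah" with length 4

4


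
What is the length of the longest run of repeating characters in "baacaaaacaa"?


Input: "baacaaaacaa"
Scanning for longest run:
  Position 1 ('a'): new char, reset run to 1
  Position 2 ('a'): continues run of 'a', length=2
  Position 3 ('c'): new char, reset run to 1
  Position 4 ('a'): new char, reset run to 1
  Position 5 ('a'): continues run of 'a', length=2
  Position 6 ('a'): continues run of 'a', length=3
  Position 7 ('a'): continues run of 'a', length=4
  Position 8 ('c'): new char, reset run to 1
  Position 9 ('a'): new char, reset run to 1
  Position 10 ('a'): continues run of 'a', length=2
Longest run: 'a' with length 4

4


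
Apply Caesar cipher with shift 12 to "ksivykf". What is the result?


Caesar cipher: shift "ksivykf" by 12
  'k' (pos 10) + 12 = pos 22 = 'w'
  's' (pos 18) + 12 = pos 4 = 'e'
  'i' (pos 8) + 12 = pos 20 = 'u'
  'v' (pos 21) + 12 = pos 7 = 'h'
  'y' (pos 24) + 12 = pos 10 = 'k'
  'k' (pos 10) + 12 = pos 22 = 'w'
  'f' (pos 5) + 12 = pos 17 = 'r'
Result: weuhkwr

weuhkwr


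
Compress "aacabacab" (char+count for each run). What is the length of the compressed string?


Input: aacabacab
Runs:
  'a' x 2 => "a2"
  'c' x 1 => "c1"
  'a' x 1 => "a1"
  'b' x 1 => "b1"
  'a' x 1 => "a1"
  'c' x 1 => "c1"
  'a' x 1 => "a1"
  'b' x 1 => "b1"
Compressed: "a2c1a1b1a1c1a1b1"
Compressed length: 16

16


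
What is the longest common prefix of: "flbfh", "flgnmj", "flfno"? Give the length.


Words: flbfh, flgnmj, flfno
  Position 0: all 'f' => match
  Position 1: all 'l' => match
  Position 2: ('b', 'g', 'f') => mismatch, stop
LCP = "fl" (length 2)

2


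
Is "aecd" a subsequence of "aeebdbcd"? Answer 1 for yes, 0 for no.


Check if "aecd" is a subsequence of "aeebdbcd"
Greedy scan:
  Position 0 ('a'): matches sub[0] = 'a'
  Position 1 ('e'): matches sub[1] = 'e'
  Position 2 ('e'): no match needed
  Position 3 ('b'): no match needed
  Position 4 ('d'): no match needed
  Position 5 ('b'): no match needed
  Position 6 ('c'): matches sub[2] = 'c'
  Position 7 ('d'): matches sub[3] = 'd'
All 4 characters matched => is a subsequence

1


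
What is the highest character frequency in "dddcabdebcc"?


Input: dddcabdebcc
Character counts:
  'a': 1
  'b': 2
  'c': 3
  'd': 4
  'e': 1
Maximum frequency: 4

4


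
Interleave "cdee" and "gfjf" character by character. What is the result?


Interleaving "cdee" and "gfjf":
  Position 0: 'c' from first, 'g' from second => "cg"
  Position 1: 'd' from first, 'f' from second => "df"
  Position 2: 'e' from first, 'j' from second => "ej"
  Position 3: 'e' from first, 'f' from second => "ef"
Result: cgdfejef

cgdfejef


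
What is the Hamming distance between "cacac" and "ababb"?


Comparing "cacac" and "ababb" position by position:
  Position 0: 'c' vs 'a' => differ
  Position 1: 'a' vs 'b' => differ
  Position 2: 'c' vs 'a' => differ
  Position 3: 'a' vs 'b' => differ
  Position 4: 'c' vs 'b' => differ
Total differences (Hamming distance): 5

5


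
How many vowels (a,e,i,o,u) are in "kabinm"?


Input: kabinm
Checking each character:
  'k' at position 0: consonant
  'a' at position 1: vowel (running total: 1)
  'b' at position 2: consonant
  'i' at position 3: vowel (running total: 2)
  'n' at position 4: consonant
  'm' at position 5: consonant
Total vowels: 2

2


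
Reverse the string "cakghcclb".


Input: cakghcclb
Reading characters right to left:
  Position 8: 'b'
  Position 7: 'l'
  Position 6: 'c'
  Position 5: 'c'
  Position 4: 'h'
  Position 3: 'g'
  Position 2: 'k'
  Position 1: 'a'
  Position 0: 'c'
Reversed: blcchgkac

blcchgkac


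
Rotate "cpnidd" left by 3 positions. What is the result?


Input: "cpnidd", rotate left by 3
First 3 characters: "cpn"
Remaining characters: "idd"
Concatenate remaining + first: "idd" + "cpn" = "iddcpn"

iddcpn


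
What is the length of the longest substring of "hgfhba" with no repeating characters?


Input: "hgfhba"
Sliding window (track last position of each char):
  Position 0 ('h'): window [0,0] length 1 -- new best
  Position 1 ('g'): window [0,1] length 2 -- new best
  Position 2 ('f'): window [0,2] length 3 -- new best
  Position 3 ('h'): repeat (last at 0), move window start to 1
  Position 3 ('h'): window [1,3] length 3
  Position 4 ('b'): window [1,4] length 4 -- new best
  Position 5 ('a'): window [1,5] length 5 -- new best
Longest substring with no repeats: "gfhba" with length 5

5


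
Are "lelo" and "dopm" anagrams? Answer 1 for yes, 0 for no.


Strings: "lelo", "dopm"
Sorted first:  ello
Sorted second: dmop
Differ at position 0: 'e' vs 'd' => not anagrams

0


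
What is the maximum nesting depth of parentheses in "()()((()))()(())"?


Input: "()()((()))()(())"
Tracking depth:
  Position 0 '(': depth becomes 1
  Position 1 ')': depth becomes 0
  Position 2 '(': depth becomes 1
  Position 3 ')': depth becomes 0
  Position 4 '(': depth becomes 1
  Position 5 '(': depth becomes 2
  Position 6 '(': depth becomes 3
  Position 7 ')': depth becomes 2
  Position 8 ')': depth becomes 1
  Position 9 ')': depth becomes 0
  Position 10 '(': depth becomes 1
  Position 11 ')': depth becomes 0
  Position 12 '(': depth becomes 1
  Position 13 '(': depth becomes 2
  Position 14 ')': depth becomes 1
  Position 15 ')': depth becomes 0
Maximum depth reached: 3

3


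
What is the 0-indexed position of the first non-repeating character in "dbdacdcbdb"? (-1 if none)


Input: dbdacdcbdb
Character frequencies:
  'a': 1
  'b': 3
  'c': 2
  'd': 4
Scanning left to right for freq == 1:
  Position 0 ('d'): freq=4, skip
  Position 1 ('b'): freq=3, skip
  Position 2 ('d'): freq=4, skip
  Position 3 ('a'): unique! => answer = 3

3


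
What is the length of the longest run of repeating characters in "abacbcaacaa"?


Input: "abacbcaacaa"
Scanning for longest run:
  Position 1 ('b'): new char, reset run to 1
  Position 2 ('a'): new char, reset run to 1
  Position 3 ('c'): new char, reset run to 1
  Position 4 ('b'): new char, reset run to 1
  Position 5 ('c'): new char, reset run to 1
  Position 6 ('a'): new char, reset run to 1
  Position 7 ('a'): continues run of 'a', length=2
  Position 8 ('c'): new char, reset run to 1
  Position 9 ('a'): new char, reset run to 1
  Position 10 ('a'): continues run of 'a', length=2
Longest run: 'a' with length 2

2


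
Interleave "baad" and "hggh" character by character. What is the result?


Interleaving "baad" and "hggh":
  Position 0: 'b' from first, 'h' from second => "bh"
  Position 1: 'a' from first, 'g' from second => "ag"
  Position 2: 'a' from first, 'g' from second => "ag"
  Position 3: 'd' from first, 'h' from second => "dh"
Result: bhagagdh

bhagagdh


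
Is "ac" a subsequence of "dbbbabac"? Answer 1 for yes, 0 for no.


Check if "ac" is a subsequence of "dbbbabac"
Greedy scan:
  Position 0 ('d'): no match needed
  Position 1 ('b'): no match needed
  Position 2 ('b'): no match needed
  Position 3 ('b'): no match needed
  Position 4 ('a'): matches sub[0] = 'a'
  Position 5 ('b'): no match needed
  Position 6 ('a'): no match needed
  Position 7 ('c'): matches sub[1] = 'c'
All 2 characters matched => is a subsequence

1


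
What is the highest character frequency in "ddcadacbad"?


Input: ddcadacbad
Character counts:
  'a': 3
  'b': 1
  'c': 2
  'd': 4
Maximum frequency: 4

4


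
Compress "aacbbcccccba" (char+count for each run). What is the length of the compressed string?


Input: aacbbcccccba
Runs:
  'a' x 2 => "a2"
  'c' x 1 => "c1"
  'b' x 2 => "b2"
  'c' x 5 => "c5"
  'b' x 1 => "b1"
  'a' x 1 => "a1"
Compressed: "a2c1b2c5b1a1"
Compressed length: 12

12


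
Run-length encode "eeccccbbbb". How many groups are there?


Input: eeccccbbbb
Scanning for consecutive runs:
  Group 1: 'e' x 2 (positions 0-1)
  Group 2: 'c' x 4 (positions 2-5)
  Group 3: 'b' x 4 (positions 6-9)
Total groups: 3

3


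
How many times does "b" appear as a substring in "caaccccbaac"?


Searching for "b" in "caaccccbaac"
Scanning each position:
  Position 0: "c" => no
  Position 1: "a" => no
  Position 2: "a" => no
  Position 3: "c" => no
  Position 4: "c" => no
  Position 5: "c" => no
  Position 6: "c" => no
  Position 7: "b" => MATCH
  Position 8: "a" => no
  Position 9: "a" => no
  Position 10: "c" => no
Total occurrences: 1

1


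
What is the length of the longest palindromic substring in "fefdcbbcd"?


Input: "fefdcbbcd"
Checking substrings for palindromes:
  [3:9] "dcbbcd" (len 6) => palindrome
  [4:8] "cbbc" (len 4) => palindrome
  [0:3] "fef" (len 3) => palindrome
  [5:7] "bb" (len 2) => palindrome
Longest palindromic substring: "dcbbcd" with length 6

6


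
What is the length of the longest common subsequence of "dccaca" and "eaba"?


LCS of "dccaca" and "eaba"
DP table:
           e    a    b    a
      0    0    0    0    0
  d   0    0    0    0    0
  c   0    0    0    0    0
  c   0    0    0    0    0
  a   0    0    1    1    1
  c   0    0    1    1    1
  a   0    0    1    1    2
LCS length = dp[6][4] = 2

2


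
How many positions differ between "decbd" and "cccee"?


Comparing "decbd" and "cccee" position by position:
  Position 0: 'd' vs 'c' => DIFFER
  Position 1: 'e' vs 'c' => DIFFER
  Position 2: 'c' vs 'c' => same
  Position 3: 'b' vs 'e' => DIFFER
  Position 4: 'd' vs 'e' => DIFFER
Positions that differ: 4

4


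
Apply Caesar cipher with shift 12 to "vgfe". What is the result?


Caesar cipher: shift "vgfe" by 12
  'v' (pos 21) + 12 = pos 7 = 'h'
  'g' (pos 6) + 12 = pos 18 = 's'
  'f' (pos 5) + 12 = pos 17 = 'r'
  'e' (pos 4) + 12 = pos 16 = 'q'
Result: hsrq

hsrq


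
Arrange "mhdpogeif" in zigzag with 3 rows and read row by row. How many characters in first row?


Zigzag "mhdpogeif" into 3 rows:
Placing characters:
  'm' => row 0
  'h' => row 1
  'd' => row 2
  'p' => row 1
  'o' => row 0
  'g' => row 1
  'e' => row 2
  'i' => row 1
  'f' => row 0
Rows:
  Row 0: "mof"
  Row 1: "hpgi"
  Row 2: "de"
First row length: 3

3


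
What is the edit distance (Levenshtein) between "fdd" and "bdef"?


Computing edit distance: "fdd" -> "bdef"
DP table:
           b    d    e    f
      0    1    2    3    4
  f   1    1    2    3    3
  d   2    2    1    2    3
  d   3    3    2    2    3
Edit distance = dp[3][4] = 3

3


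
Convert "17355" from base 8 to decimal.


Input: "17355" in base 8
Positional expansion:
  Digit '1' (value 1) x 8^4 = 4096
  Digit '7' (value 7) x 8^3 = 3584
  Digit '3' (value 3) x 8^2 = 192
  Digit '5' (value 5) x 8^1 = 40
  Digit '5' (value 5) x 8^0 = 5
Sum = 7917

7917


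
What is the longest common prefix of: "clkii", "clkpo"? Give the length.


Words: clkii, clkpo
  Position 0: all 'c' => match
  Position 1: all 'l' => match
  Position 2: all 'k' => match
  Position 3: ('i', 'p') => mismatch, stop
LCP = "clk" (length 3)

3


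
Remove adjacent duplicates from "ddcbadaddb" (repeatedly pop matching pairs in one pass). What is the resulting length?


Input: ddcbadaddb
Stack-based adjacent duplicate removal:
  Read 'd': push. Stack: d
  Read 'd': matches stack top 'd' => pop. Stack: (empty)
  Read 'c': push. Stack: c
  Read 'b': push. Stack: cb
  Read 'a': push. Stack: cba
  Read 'd': push. Stack: cbad
  Read 'a': push. Stack: cbada
  Read 'd': push. Stack: cbadad
  Read 'd': matches stack top 'd' => pop. Stack: cbada
  Read 'b': push. Stack: cbadab
Final stack: "cbadab" (length 6)

6


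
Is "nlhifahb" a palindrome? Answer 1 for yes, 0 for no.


Input: nlhifahb
Reversed: bhafihln
  Compare pos 0 ('n') with pos 7 ('b'): MISMATCH
  Compare pos 1 ('l') with pos 6 ('h'): MISMATCH
  Compare pos 2 ('h') with pos 5 ('a'): MISMATCH
  Compare pos 3 ('i') with pos 4 ('f'): MISMATCH
Result: not a palindrome

0


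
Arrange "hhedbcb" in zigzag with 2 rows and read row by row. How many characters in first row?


Zigzag "hhedbcb" into 2 rows:
Placing characters:
  'h' => row 0
  'h' => row 1
  'e' => row 0
  'd' => row 1
  'b' => row 0
  'c' => row 1
  'b' => row 0
Rows:
  Row 0: "hebb"
  Row 1: "hdc"
First row length: 4

4


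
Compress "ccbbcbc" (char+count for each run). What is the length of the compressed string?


Input: ccbbcbc
Runs:
  'c' x 2 => "c2"
  'b' x 2 => "b2"
  'c' x 1 => "c1"
  'b' x 1 => "b1"
  'c' x 1 => "c1"
Compressed: "c2b2c1b1c1"
Compressed length: 10

10


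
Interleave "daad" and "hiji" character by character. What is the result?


Interleaving "daad" and "hiji":
  Position 0: 'd' from first, 'h' from second => "dh"
  Position 1: 'a' from first, 'i' from second => "ai"
  Position 2: 'a' from first, 'j' from second => "aj"
  Position 3: 'd' from first, 'i' from second => "di"
Result: dhaiajdi

dhaiajdi


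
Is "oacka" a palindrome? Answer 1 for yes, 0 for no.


Input: oacka
Reversed: akcao
  Compare pos 0 ('o') with pos 4 ('a'): MISMATCH
  Compare pos 1 ('a') with pos 3 ('k'): MISMATCH
Result: not a palindrome

0


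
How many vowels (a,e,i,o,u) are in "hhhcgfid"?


Input: hhhcgfid
Checking each character:
  'h' at position 0: consonant
  'h' at position 1: consonant
  'h' at position 2: consonant
  'c' at position 3: consonant
  'g' at position 4: consonant
  'f' at position 5: consonant
  'i' at position 6: vowel (running total: 1)
  'd' at position 7: consonant
Total vowels: 1

1


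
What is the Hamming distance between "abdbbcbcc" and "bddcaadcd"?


Comparing "abdbbcbcc" and "bddcaadcd" position by position:
  Position 0: 'a' vs 'b' => differ
  Position 1: 'b' vs 'd' => differ
  Position 2: 'd' vs 'd' => same
  Position 3: 'b' vs 'c' => differ
  Position 4: 'b' vs 'a' => differ
  Position 5: 'c' vs 'a' => differ
  Position 6: 'b' vs 'd' => differ
  Position 7: 'c' vs 'c' => same
  Position 8: 'c' vs 'd' => differ
Total differences (Hamming distance): 7

7


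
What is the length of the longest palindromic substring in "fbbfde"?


Input: "fbbfde"
Checking substrings for palindromes:
  [0:4] "fbbf" (len 4) => palindrome
  [1:3] "bb" (len 2) => palindrome
Longest palindromic substring: "fbbf" with length 4

4


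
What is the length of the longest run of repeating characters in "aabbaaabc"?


Input: "aabbaaabc"
Scanning for longest run:
  Position 1 ('a'): continues run of 'a', length=2
  Position 2 ('b'): new char, reset run to 1
  Position 3 ('b'): continues run of 'b', length=2
  Position 4 ('a'): new char, reset run to 1
  Position 5 ('a'): continues run of 'a', length=2
  Position 6 ('a'): continues run of 'a', length=3
  Position 7 ('b'): new char, reset run to 1
  Position 8 ('c'): new char, reset run to 1
Longest run: 'a' with length 3

3


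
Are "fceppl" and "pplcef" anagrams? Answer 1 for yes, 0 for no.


Strings: "fceppl", "pplcef"
Sorted first:  ceflpp
Sorted second: ceflpp
Sorted forms match => anagrams

1


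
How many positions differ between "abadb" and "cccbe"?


Comparing "abadb" and "cccbe" position by position:
  Position 0: 'a' vs 'c' => DIFFER
  Position 1: 'b' vs 'c' => DIFFER
  Position 2: 'a' vs 'c' => DIFFER
  Position 3: 'd' vs 'b' => DIFFER
  Position 4: 'b' vs 'e' => DIFFER
Positions that differ: 5

5


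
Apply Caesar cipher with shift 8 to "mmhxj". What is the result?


Caesar cipher: shift "mmhxj" by 8
  'm' (pos 12) + 8 = pos 20 = 'u'
  'm' (pos 12) + 8 = pos 20 = 'u'
  'h' (pos 7) + 8 = pos 15 = 'p'
  'x' (pos 23) + 8 = pos 5 = 'f'
  'j' (pos 9) + 8 = pos 17 = 'r'
Result: uupfr

uupfr


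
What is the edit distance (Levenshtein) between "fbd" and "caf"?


Computing edit distance: "fbd" -> "caf"
DP table:
           c    a    f
      0    1    2    3
  f   1    1    2    2
  b   2    2    2    3
  d   3    3    3    3
Edit distance = dp[3][3] = 3

3
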